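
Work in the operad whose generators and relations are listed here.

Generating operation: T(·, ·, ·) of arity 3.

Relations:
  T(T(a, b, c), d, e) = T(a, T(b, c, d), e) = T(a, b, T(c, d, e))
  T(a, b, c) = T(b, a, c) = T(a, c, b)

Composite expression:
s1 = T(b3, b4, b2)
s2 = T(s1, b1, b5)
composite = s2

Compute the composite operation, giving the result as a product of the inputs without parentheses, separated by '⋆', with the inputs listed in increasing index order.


Shape and order are irrelevant to T; the b-input set decides.
T(b3, b4, b2) linearizes to b3 ⋆ b4 ⋆ b2
T(T(b3, b4, b2), b1, b5) linearizes to b3 ⋆ b4 ⋆ b2 ⋆ b1 ⋆ b5
putting the inputs in ascending order: b1 ⋆ b2 ⋆ b3 ⋆ b4 ⋆ b5

b1 ⋆ b2 ⋆ b3 ⋆ b4 ⋆ b5


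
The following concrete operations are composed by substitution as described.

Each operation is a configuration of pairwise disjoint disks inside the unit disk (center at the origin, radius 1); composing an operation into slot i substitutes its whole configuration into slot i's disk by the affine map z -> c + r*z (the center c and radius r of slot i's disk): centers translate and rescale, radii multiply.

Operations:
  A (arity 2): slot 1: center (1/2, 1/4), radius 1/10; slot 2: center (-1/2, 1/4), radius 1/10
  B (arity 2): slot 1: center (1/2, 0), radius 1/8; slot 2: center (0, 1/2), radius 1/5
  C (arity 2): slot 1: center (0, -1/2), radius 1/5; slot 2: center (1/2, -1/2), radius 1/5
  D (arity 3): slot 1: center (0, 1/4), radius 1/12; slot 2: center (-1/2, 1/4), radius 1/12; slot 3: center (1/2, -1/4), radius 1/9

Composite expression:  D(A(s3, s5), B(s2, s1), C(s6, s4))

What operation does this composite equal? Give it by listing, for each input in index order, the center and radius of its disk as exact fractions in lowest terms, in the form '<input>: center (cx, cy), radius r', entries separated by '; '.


Each s-disk chains the slot maps above it in D; radii multiply.
tracing s3 down its 2-map path: center (1/24, 13/48), radius 1/120
tracing s5 down its 2-map path: center (-1/24, 13/48), radius 1/120
tracing s2 down its 2-map path: center (-11/24, 1/4), radius 1/96
tracing s1 down its 2-map path: center (-1/2, 7/24), radius 1/60
tracing s6 down its 2-map path: center (1/2, -11/36), radius 1/45
tracing s4 down its 2-map path: center (5/9, -11/36), radius 1/45

s1: center (-1/2, 7/24), radius 1/60; s2: center (-11/24, 1/4), radius 1/96; s3: center (1/24, 13/48), radius 1/120; s4: center (5/9, -11/36), radius 1/45; s5: center (-1/24, 13/48), radius 1/120; s6: center (1/2, -11/36), radius 1/45


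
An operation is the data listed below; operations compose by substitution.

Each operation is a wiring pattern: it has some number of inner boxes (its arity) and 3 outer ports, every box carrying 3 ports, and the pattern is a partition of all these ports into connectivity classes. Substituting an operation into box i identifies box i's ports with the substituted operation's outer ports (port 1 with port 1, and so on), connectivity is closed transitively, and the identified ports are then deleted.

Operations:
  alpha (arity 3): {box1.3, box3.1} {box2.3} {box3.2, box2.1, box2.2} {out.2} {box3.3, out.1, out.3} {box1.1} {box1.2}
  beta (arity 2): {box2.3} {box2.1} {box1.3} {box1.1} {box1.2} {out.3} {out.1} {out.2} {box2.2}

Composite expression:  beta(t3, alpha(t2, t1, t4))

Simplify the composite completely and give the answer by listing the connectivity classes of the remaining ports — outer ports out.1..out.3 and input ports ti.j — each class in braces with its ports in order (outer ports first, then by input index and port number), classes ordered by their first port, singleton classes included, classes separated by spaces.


Two ports join when wires chain via beta-identified ports.
the subtree at alpha composes to {out.1, out.3, t4.3} {out.2} {t1.1, t1.2, t4.2} {t1.3} {t2.1} {t2.2} {t2.3, t4.1} on (t2, t1, t4); out.j = own outer ports
the subtree at beta composes to {out.1} {out.2} {out.3} {t1.1, t1.2, t4.2} {t1.3} {t2.1} {t2.2} {t2.3, t4.1} {t3.1} {t3.2} {t3.3} {t4.3} on (t3, t2, t1, t4); out.j = own outer ports

{out.1} {out.2} {out.3} {t1.1, t1.2, t4.2} {t1.3} {t2.1} {t2.2} {t2.3, t4.1} {t3.1} {t3.2} {t3.3} {t4.3}


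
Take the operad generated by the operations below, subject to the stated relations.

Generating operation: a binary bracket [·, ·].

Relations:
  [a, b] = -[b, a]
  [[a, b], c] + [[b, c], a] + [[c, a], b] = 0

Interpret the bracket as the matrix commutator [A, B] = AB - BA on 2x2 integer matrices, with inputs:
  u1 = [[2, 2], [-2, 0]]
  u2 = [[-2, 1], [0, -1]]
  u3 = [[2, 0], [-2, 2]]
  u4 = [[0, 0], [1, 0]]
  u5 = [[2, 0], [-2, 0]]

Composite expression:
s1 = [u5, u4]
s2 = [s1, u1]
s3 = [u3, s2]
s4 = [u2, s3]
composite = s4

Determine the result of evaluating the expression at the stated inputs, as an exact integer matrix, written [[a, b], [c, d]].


[u5, u4] = [[0, 0], [-2, 0]]
[[u5, u4], u1] = [[4, 0], [-4, -4]]
[u3, [[u5, u4], u1]] = [[0, 0], [-16, 0]]
[u2, [u3, [[u5, u4], u1]]] = [[-16, 0], [-16, 16]]

[[-16, 0], [-16, 16]]


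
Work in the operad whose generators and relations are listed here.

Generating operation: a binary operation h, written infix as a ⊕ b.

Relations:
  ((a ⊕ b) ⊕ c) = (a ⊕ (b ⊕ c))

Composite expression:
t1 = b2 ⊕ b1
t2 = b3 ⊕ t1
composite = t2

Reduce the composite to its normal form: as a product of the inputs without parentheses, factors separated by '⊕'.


Key point: h is associative — brackets drop, the b-order remains.
(b2 ⊕ b1) reduces to b2 ⊕ b1
(b3 ⊕ (b2 ⊕ b1)) reduces to b3 ⊕ b2 ⊕ b1

b3 ⊕ b2 ⊕ b1


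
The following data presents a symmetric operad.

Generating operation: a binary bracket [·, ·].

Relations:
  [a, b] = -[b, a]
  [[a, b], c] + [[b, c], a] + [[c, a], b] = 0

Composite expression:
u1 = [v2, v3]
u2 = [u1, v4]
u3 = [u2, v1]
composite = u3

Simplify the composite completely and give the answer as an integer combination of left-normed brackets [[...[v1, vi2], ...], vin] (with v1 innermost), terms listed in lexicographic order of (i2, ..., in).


-[[[v1, v2], v3], v4] + [[[v1, v3], v2], v4] + [[[v1, v4], v2], v3] - [[[v1, v4], v3], v2]


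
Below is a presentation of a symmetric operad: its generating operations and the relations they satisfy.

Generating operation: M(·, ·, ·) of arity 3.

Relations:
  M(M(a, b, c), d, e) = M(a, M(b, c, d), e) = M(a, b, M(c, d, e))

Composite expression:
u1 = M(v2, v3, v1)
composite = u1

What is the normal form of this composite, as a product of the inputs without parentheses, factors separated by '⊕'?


Every regrouping of M is equal, so read the v-inputs in written order.
M(v2, v3, v1) collapses to v2 ⊕ v3 ⊕ v1

v2 ⊕ v3 ⊕ v1


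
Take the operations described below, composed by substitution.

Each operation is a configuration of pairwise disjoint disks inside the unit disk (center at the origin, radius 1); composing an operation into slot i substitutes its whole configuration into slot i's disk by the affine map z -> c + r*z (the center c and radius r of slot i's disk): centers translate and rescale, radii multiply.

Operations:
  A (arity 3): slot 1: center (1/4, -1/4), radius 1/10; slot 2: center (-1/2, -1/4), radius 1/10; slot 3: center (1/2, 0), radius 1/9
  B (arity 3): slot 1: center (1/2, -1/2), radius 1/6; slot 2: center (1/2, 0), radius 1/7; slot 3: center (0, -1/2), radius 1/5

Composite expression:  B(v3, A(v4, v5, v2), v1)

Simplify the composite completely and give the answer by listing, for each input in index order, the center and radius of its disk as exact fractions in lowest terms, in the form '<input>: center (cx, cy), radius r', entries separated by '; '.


v1: center (0, -1/2), radius 1/5; v2: center (4/7, 0), radius 1/63; v3: center (1/2, -1/2), radius 1/6; v4: center (15/28, -1/28), radius 1/70; v5: center (3/7, -1/28), radius 1/70

Follow each v-input down from B: c' goes to c + r*c', radius to r*r'.
input v3: applying the 1 nested substitution gives center (1/2, -1/2), radius 1/6
input v4: applying the 2 nested substitutions gives center (15/28, -1/28), radius 1/70
input v5: applying the 2 nested substitutions gives center (3/7, -1/28), radius 1/70
input v2: applying the 2 nested substitutions gives center (4/7, 0), radius 1/63
input v1: applying the 1 nested substitution gives center (0, -1/2), radius 1/5


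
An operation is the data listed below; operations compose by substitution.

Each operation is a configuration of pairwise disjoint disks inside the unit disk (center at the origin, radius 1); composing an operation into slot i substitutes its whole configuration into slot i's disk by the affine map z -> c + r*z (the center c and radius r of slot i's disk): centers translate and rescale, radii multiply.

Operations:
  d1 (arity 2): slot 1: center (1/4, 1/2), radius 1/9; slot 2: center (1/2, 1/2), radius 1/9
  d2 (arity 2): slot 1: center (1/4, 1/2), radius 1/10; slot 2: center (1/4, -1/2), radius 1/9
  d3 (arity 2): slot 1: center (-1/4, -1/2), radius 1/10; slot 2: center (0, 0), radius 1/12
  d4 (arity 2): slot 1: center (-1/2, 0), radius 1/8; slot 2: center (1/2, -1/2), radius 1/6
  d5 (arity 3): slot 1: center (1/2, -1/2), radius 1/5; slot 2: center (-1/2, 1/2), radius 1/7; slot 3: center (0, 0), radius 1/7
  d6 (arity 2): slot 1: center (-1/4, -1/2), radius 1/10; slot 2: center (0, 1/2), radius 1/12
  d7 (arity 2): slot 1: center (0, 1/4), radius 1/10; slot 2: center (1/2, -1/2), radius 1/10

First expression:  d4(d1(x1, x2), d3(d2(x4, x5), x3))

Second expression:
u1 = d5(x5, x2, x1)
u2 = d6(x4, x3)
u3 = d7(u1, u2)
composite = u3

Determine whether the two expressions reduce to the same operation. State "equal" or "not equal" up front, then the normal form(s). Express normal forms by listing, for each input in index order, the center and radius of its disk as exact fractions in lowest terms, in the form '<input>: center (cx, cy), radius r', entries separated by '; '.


In normal form, the first expression is x1: center (-15/32, 1/16), radius 1/72; x2: center (-7/16, 1/16), radius 1/72; x3: center (1/2, -1/2), radius 1/72; x4: center (37/80, -23/40), radius 1/600; x5: center (37/80, -71/120), radius 1/540
In normal form, the second expression is x1: center (0, 1/4), radius 1/70; x2: center (-1/20, 3/10), radius 1/70; x3: center (1/2, -9/20), radius 1/120; x4: center (19/40, -11/20), radius 1/100; x5: center (1/20, 1/5), radius 1/50
The forms do not match — not equal.

not equal; first: x1: center (-15/32, 1/16), radius 1/72; x2: center (-7/16, 1/16), radius 1/72; x3: center (1/2, -1/2), radius 1/72; x4: center (37/80, -23/40), radius 1/600; x5: center (37/80, -71/120), radius 1/540; second: x1: center (0, 1/4), radius 1/70; x2: center (-1/20, 3/10), radius 1/70; x3: center (1/2, -9/20), radius 1/120; x4: center (19/40, -11/20), radius 1/100; x5: center (1/20, 1/5), radius 1/50


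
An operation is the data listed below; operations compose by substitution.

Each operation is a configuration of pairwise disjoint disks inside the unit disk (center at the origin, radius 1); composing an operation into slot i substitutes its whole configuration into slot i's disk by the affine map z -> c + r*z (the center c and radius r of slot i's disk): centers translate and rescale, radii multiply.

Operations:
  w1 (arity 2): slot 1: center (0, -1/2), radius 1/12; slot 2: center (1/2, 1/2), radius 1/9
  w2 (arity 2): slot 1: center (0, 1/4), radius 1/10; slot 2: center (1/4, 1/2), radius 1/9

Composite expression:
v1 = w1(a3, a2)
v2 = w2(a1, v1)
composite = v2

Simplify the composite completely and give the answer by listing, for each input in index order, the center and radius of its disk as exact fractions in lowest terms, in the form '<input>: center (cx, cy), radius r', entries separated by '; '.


a1: center (0, 1/4), radius 1/10; a2: center (11/36, 5/9), radius 1/81; a3: center (1/4, 4/9), radius 1/108


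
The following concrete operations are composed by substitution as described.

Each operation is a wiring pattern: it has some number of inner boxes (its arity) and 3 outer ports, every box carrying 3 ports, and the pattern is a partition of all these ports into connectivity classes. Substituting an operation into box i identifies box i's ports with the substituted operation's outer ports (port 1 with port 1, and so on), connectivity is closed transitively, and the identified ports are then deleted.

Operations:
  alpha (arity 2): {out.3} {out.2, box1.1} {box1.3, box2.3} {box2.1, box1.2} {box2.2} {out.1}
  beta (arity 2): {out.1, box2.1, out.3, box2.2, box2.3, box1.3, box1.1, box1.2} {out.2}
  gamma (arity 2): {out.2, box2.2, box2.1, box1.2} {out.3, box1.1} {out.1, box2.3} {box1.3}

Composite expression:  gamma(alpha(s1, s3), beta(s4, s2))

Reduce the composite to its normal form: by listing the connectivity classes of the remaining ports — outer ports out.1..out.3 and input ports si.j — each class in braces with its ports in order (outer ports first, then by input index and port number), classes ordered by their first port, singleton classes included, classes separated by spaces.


{out.1, out.2, s1.1, s2.1, s2.2, s2.3, s4.1, s4.2, s4.3} {out.3} {s1.2, s3.1} {s1.3, s3.3} {s3.2}

After gluing at gamma, chains via deleted ports link the s-ports.
through alpha, on inputs (s1, s3): {out.1} {out.2, s1.1} {out.3} {s1.2, s3.1} {s1.3, s3.3} {s3.2} (out.j = stage outer ports)
through beta, on inputs (s4, s2): {out.1, out.3, s2.1, s2.2, s2.3, s4.1, s4.2, s4.3} {out.2} (out.j = stage outer ports)
through gamma, on inputs (s1, s3, s4, s2): {out.1, out.2, s1.1, s2.1, s2.2, s2.3, s4.1, s4.2, s4.3} {out.3} {s1.2, s3.1} {s1.3, s3.3} {s3.2} (out.j = stage outer ports)


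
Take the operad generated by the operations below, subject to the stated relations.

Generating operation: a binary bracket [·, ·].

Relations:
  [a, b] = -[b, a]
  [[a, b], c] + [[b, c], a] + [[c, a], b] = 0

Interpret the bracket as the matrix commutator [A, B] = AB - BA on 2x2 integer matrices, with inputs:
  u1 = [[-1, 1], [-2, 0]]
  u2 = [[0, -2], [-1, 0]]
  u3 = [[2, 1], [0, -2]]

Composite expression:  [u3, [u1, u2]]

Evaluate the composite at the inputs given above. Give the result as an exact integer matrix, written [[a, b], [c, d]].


[u1, u2] = [[-5, 2], [-1, 5]]
[u3, [u1, u2]] = [[-1, 18], [4, 1]]

[[-1, 18], [4, 1]]


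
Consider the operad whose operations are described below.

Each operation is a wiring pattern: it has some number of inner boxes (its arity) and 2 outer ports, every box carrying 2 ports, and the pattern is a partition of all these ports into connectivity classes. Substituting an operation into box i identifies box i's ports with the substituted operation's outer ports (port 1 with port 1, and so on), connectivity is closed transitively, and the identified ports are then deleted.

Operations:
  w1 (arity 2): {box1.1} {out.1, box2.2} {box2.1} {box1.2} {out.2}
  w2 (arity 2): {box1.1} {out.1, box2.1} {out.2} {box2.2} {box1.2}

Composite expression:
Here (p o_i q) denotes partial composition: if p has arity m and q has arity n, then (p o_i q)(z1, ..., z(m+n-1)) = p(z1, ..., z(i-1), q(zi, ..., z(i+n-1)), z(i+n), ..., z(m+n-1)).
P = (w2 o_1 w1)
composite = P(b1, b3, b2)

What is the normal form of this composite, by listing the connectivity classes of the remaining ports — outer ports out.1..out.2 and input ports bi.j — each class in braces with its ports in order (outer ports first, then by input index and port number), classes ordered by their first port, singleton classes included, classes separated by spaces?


Treat the ports identified at w2 as solder joints: merge, then drop.
through w1, on inputs (b1, b3): {out.1, b3.2} {out.2} {b1.1} {b1.2} {b3.1} (out.j = stage outer ports)
through w2, on inputs (b1, b3, b2): {out.1, b2.1} {out.2} {b1.1} {b1.2} {b2.2} {b3.1} {b3.2} (out.j = stage outer ports)

{out.1, b2.1} {out.2} {b1.1} {b1.2} {b2.2} {b3.1} {b3.2}


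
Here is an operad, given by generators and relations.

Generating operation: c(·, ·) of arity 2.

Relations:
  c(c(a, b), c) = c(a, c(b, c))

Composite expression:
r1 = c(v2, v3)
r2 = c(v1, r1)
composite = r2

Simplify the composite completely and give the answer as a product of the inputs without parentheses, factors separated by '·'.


v1 · v2 · v3

All parenthesizations of c agree; list the v-inputs left to right.
c(v2, v3) spells out as v2 · v3
c(v1, c(v2, v3)) spells out as v1 · v2 · v3


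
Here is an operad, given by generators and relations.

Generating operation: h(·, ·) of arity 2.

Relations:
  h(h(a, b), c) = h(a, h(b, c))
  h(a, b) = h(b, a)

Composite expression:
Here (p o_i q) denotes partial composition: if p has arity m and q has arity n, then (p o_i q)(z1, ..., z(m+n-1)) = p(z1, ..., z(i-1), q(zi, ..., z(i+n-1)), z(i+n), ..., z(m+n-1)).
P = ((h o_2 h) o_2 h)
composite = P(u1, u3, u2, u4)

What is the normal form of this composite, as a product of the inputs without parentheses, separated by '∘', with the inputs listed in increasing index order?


u1 ∘ u2 ∘ u3 ∘ u4

With h associative and commutative, the u-input set is all that matters.
h(u3, u2) flattens to u3 ∘ u2
h(h(u3, u2), u4) flattens to u3 ∘ u2 ∘ u4
h(u1, h(h(u3, u2), u4)) flattens to u1 ∘ u3 ∘ u2 ∘ u4
commutativity sorts the factors: u1 ∘ u2 ∘ u3 ∘ u4


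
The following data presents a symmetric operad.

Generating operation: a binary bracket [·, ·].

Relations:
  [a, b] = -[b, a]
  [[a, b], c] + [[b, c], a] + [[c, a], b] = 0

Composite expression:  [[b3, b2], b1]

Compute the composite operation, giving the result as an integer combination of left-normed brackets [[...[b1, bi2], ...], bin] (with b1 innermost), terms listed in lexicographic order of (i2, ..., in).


A multilinear Lie element is pinned by b1-initial words (b1 innermost).
Composite bracket: [[b3, b2], b1]
Each bracket splits as ab - ba, giving 4 signed words (2^2 = 4).
Coefficients come from the b1-initial words:
  from b1b2b3, sign +1: term +[[b1, b2], b3]
  from b1b3b2, sign -1: term -[[b1, b3], b2]

[[b1, b2], b3] - [[b1, b3], b2]


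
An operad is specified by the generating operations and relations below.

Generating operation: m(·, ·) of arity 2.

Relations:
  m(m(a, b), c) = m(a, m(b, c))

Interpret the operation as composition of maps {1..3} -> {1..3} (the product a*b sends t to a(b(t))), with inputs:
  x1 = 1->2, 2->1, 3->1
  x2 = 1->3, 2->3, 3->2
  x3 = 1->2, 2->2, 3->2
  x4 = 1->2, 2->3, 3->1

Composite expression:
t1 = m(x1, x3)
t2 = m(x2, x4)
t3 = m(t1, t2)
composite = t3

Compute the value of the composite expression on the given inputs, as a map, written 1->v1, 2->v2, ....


1->1, 2->1, 3->1

m(x1, x3) = 1->1, 2->1, 3->1
m(x2, x4) = 1->3, 2->2, 3->3
m(m(x1, x3), m(x2, x4)) = 1->1, 2->1, 3->1


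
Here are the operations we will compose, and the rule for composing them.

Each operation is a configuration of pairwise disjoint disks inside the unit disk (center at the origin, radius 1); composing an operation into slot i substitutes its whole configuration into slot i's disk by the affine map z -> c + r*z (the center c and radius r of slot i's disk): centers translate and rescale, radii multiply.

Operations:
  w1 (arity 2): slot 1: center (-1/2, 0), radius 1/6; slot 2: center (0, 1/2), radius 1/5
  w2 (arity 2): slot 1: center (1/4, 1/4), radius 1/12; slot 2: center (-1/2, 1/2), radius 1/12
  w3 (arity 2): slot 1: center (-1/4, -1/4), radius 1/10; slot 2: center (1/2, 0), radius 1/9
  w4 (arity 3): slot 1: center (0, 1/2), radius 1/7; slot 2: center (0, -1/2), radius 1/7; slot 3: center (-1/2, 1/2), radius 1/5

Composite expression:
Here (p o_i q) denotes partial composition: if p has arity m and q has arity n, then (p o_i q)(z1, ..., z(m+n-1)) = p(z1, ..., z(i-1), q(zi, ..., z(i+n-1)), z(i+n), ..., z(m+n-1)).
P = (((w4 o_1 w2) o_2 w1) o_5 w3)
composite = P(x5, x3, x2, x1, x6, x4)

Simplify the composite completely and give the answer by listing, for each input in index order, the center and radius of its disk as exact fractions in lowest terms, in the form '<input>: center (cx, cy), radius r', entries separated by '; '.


Only the slot chain above each x matters under w4; compose those maps.
tracing x5 down its 2-map path: center (1/28, 15/28), radius 1/84
tracing x3 down its 3-map path: center (-13/168, 4/7), radius 1/504
tracing x2 down its 3-map path: center (-1/14, 97/168), radius 1/420
tracing x1 down its 1-map path: center (0, -1/2), radius 1/7
tracing x6 down its 2-map path: center (-11/20, 9/20), radius 1/50
tracing x4 down its 2-map path: center (-2/5, 1/2), radius 1/45

x1: center (0, -1/2), radius 1/7; x2: center (-1/14, 97/168), radius 1/420; x3: center (-13/168, 4/7), radius 1/504; x4: center (-2/5, 1/2), radius 1/45; x5: center (1/28, 15/28), radius 1/84; x6: center (-11/20, 9/20), radius 1/50


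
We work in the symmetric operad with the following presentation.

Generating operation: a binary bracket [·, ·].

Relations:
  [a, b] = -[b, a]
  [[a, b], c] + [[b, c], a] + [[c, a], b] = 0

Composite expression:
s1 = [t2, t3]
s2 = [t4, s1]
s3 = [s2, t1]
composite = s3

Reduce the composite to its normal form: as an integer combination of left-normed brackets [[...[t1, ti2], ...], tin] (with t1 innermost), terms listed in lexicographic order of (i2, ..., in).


[[[t1, t2], t3], t4] - [[[t1, t3], t2], t4] - [[[t1, t4], t2], t3] + [[[t1, t4], t3], t2]

Skip Jacobi rewriting: expand, keep t1-initial words, read off terms.
Composite bracket: [[t4, [t2, t3]], t1]
Expanding via [a, b] = ab - ba: 8 signed words (2^3 = 8).
Coefficients come from the t1-initial words:
  word t1t2t3t4 has sign +1, contributing +[[[t1, t2], t3], t4]
  word t1t3t2t4 has sign -1, contributing -[[[t1, t3], t2], t4]
  word t1t4t2t3 has sign -1, contributing -[[[t1, t4], t2], t3]
  word t1t4t3t2 has sign +1, contributing +[[[t1, t4], t3], t2]


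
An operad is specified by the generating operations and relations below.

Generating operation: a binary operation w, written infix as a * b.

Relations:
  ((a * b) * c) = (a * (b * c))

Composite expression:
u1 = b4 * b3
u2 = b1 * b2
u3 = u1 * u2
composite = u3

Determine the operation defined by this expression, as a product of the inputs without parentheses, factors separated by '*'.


b4 * b3 * b1 * b2

Associativity of w dissolves the nesting; only the b-input order survives.
(b4 * b3) linearizes to b4 * b3
(b1 * b2) linearizes to b1 * b2
((b4 * b3) * (b1 * b2)) linearizes to b4 * b3 * b1 * b2


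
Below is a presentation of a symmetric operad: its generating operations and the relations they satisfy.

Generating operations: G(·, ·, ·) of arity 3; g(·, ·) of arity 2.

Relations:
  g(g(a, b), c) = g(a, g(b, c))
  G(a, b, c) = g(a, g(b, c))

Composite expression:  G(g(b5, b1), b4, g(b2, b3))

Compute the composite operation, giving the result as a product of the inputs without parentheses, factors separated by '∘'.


Every regrouping of G is equal, so read the b-inputs in written order.
g(b5, b1) flattens to b5 ∘ b1
g(b2, b3) flattens to b2 ∘ b3
G(g(b5, b1), b4, g(b2, b3)) flattens to b5 ∘ b1 ∘ b4 ∘ b2 ∘ b3

b5 ∘ b1 ∘ b4 ∘ b2 ∘ b3


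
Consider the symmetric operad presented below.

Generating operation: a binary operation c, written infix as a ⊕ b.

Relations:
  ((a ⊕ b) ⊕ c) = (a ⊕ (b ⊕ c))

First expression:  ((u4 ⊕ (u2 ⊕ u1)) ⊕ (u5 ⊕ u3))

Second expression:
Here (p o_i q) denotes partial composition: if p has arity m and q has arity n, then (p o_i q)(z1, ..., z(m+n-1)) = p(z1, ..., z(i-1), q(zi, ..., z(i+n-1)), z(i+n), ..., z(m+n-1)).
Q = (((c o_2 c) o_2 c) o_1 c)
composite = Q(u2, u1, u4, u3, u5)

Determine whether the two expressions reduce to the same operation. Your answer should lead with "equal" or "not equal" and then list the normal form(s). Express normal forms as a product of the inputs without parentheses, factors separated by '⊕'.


not equal: they reduce to u4 ⊕ u2 ⊕ u1 ⊕ u5 ⊕ u3 and u2 ⊕ u1 ⊕ u4 ⊕ u3 ⊕ u5


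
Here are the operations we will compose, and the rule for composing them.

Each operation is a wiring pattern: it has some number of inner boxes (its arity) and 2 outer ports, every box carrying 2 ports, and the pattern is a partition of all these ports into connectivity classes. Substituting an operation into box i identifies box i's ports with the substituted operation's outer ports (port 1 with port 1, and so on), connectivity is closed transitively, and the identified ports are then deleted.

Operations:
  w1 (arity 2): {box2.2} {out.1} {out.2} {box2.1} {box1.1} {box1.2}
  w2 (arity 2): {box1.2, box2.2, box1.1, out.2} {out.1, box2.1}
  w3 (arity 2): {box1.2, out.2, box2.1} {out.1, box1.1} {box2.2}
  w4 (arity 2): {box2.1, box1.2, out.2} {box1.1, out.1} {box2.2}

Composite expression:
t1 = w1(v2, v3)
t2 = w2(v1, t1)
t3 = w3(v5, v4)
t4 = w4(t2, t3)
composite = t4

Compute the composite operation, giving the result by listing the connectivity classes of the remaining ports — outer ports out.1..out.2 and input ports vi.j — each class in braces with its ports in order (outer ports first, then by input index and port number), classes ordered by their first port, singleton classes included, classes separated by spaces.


Substituting into w4 glues patterns; closure does the rest.
stage w1: inputs (v2, v3), connectivity {out.1} {out.2} {v2.1} {v2.2} {v3.1} {v3.2}, out.j its boundary
stage w2: inputs (v1, v2, v3), connectivity {out.1} {out.2, v1.1, v1.2} {v2.1} {v2.2} {v3.1} {v3.2}, out.j its boundary
stage w3: inputs (v5, v4), connectivity {out.1, v5.1} {out.2, v4.1, v5.2} {v4.2}, out.j its boundary
stage w4: inputs (v1, v2, v3, v5, v4), connectivity {out.1} {out.2, v1.1, v1.2, v5.1} {v2.1} {v2.2} {v3.1} {v3.2} {v4.1, v5.2} {v4.2}, out.j its boundary

{out.1} {out.2, v1.1, v1.2, v5.1} {v2.1} {v2.2} {v3.1} {v3.2} {v4.1, v5.2} {v4.2}


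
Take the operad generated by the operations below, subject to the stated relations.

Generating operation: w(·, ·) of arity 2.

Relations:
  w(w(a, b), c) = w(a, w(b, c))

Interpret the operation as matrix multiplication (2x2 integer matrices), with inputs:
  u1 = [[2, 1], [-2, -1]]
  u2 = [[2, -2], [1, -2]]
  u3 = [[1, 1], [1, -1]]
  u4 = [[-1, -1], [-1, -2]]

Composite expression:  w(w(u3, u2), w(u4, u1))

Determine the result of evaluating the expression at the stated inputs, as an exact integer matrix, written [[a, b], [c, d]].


[[-8, -4], [0, 0]]

w(u3, u2) = [[3, -4], [1, 0]]
w(u4, u1) = [[0, 0], [2, 1]]
w(w(u3, u2), w(u4, u1)) = [[-8, -4], [0, 0]]


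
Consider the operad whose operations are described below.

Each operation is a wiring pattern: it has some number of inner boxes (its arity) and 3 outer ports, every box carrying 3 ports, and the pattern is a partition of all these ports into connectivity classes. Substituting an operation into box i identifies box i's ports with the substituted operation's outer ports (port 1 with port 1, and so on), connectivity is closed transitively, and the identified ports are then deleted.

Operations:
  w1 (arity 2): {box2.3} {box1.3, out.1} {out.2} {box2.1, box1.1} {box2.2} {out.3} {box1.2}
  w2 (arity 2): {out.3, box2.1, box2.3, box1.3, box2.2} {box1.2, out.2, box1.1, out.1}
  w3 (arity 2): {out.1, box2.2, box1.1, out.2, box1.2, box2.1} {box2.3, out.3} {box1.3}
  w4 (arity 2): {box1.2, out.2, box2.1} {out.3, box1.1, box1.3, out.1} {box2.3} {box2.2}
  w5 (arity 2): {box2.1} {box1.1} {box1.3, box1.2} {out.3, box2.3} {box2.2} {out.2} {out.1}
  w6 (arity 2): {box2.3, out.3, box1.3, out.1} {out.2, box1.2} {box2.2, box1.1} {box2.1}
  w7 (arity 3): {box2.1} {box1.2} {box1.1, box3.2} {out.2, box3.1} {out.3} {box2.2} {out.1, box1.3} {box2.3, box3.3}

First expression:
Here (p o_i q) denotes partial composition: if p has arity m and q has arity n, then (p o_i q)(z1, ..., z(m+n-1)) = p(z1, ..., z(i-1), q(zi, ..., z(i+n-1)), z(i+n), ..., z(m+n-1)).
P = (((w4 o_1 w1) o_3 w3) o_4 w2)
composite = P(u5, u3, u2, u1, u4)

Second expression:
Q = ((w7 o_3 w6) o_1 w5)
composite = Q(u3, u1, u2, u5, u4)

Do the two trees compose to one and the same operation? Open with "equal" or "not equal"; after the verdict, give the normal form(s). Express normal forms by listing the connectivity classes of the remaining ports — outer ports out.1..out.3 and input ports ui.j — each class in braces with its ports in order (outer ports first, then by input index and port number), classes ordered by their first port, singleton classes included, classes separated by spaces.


not equal — first {out.1, out.3, u5.3} {out.2, u1.1, u1.2, u2.1, u2.2} {u1.3, u4.1, u4.2, u4.3} {u2.3} {u3.1, u5.1} {u3.2} {u3.3} {u5.2}, second {out.1, u1.3} {out.2, u2.3, u4.3, u5.3} {out.3} {u1.1} {u1.2} {u2.1} {u2.2} {u3.1} {u3.2, u3.3} {u4.1} {u4.2, u5.1} {u5.2}


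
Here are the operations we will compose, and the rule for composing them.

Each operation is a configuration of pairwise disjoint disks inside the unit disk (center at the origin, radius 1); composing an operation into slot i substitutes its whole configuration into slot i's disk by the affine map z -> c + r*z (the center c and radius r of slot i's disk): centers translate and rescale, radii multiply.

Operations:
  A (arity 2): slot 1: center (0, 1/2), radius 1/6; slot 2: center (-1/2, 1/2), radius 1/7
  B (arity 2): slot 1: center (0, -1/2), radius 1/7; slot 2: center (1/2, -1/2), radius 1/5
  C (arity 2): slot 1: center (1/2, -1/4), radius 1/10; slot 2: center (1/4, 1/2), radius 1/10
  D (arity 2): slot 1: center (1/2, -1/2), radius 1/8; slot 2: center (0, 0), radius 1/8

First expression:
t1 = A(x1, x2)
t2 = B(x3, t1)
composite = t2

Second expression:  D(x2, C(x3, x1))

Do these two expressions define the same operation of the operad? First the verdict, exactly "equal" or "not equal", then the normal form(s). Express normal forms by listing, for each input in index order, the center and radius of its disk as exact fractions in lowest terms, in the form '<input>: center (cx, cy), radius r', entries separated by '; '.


not equal — first x1: center (1/2, -2/5), radius 1/30; x2: center (2/5, -2/5), radius 1/35; x3: center (0, -1/2), radius 1/7, second x1: center (1/32, 1/16), radius 1/80; x2: center (1/2, -1/2), radius 1/8; x3: center (1/16, -1/32), radius 1/80

The first composite normalizes to x1: center (1/2, -2/5), radius 1/30; x2: center (2/5, -2/5), radius 1/35; x3: center (0, -1/2), radius 1/7
The second composite normalizes to x1: center (1/32, 1/16), radius 1/80; x2: center (1/2, -1/2), radius 1/8; x3: center (1/16, -1/32), radius 1/80
Distinct normal forms: not equal.


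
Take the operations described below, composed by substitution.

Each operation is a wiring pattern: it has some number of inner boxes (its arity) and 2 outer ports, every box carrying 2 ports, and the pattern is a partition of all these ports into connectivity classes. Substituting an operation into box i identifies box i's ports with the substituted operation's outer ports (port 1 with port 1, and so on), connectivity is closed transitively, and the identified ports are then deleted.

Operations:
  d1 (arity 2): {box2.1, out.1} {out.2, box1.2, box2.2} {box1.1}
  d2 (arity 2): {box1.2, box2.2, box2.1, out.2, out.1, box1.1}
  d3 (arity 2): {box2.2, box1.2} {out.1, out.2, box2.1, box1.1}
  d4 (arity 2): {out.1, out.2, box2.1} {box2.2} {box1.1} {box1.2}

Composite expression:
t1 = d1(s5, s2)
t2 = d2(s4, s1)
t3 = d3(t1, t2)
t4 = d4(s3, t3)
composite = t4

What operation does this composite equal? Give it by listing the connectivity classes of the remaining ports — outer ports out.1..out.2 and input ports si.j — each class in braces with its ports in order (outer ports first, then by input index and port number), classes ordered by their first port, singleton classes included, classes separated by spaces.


{out.1, out.2, s1.1, s1.2, s2.1, s2.2, s4.1, s4.2, s5.2} {s3.1} {s3.2} {s5.1}

Treat the ports identified at d4 as solder joints: merge, then drop.
after d1, the pattern on (s5, s2) reads {out.1, s2.1} {out.2, s2.2, s5.2} {s5.1} (out.j = its outer ports)
after d2, the pattern on (s4, s1) reads {out.1, out.2, s1.1, s1.2, s4.1, s4.2} (out.j = its outer ports)
after d3, the pattern on (s5, s2, s4, s1) reads {out.1, out.2, s1.1, s1.2, s2.1, s2.2, s4.1, s4.2, s5.2} {s5.1} (out.j = its outer ports)
after d4, the pattern on (s3, s5, s2, s4, s1) reads {out.1, out.2, s1.1, s1.2, s2.1, s2.2, s4.1, s4.2, s5.2} {s3.1} {s3.2} {s5.1} (out.j = its outer ports)


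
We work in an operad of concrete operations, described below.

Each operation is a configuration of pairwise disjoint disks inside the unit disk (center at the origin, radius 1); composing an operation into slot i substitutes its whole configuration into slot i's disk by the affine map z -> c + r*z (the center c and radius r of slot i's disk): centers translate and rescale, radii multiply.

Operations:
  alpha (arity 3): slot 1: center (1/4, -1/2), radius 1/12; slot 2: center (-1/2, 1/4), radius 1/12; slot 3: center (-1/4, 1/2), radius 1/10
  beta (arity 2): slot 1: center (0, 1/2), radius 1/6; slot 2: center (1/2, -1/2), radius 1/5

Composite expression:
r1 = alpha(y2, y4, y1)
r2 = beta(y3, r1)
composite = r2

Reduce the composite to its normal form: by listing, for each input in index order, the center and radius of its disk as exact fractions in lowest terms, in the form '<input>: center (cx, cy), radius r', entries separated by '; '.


y1: center (9/20, -2/5), radius 1/50; y2: center (11/20, -3/5), radius 1/60; y3: center (0, 1/2), radius 1/6; y4: center (2/5, -9/20), radius 1/60


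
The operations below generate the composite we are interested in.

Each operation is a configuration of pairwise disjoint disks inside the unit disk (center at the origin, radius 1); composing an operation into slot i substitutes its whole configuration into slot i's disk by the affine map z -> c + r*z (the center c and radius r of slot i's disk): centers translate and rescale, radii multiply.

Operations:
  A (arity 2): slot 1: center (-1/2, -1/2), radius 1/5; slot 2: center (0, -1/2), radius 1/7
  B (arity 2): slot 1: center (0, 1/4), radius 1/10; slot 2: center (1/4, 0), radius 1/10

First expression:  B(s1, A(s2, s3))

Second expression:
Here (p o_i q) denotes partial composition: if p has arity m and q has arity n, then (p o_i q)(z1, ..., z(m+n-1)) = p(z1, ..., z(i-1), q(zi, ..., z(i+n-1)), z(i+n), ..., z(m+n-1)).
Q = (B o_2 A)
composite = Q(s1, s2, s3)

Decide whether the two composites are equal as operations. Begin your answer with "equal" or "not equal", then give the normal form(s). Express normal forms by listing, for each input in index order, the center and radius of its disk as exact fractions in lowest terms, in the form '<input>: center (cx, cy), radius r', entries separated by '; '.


equal — both sides give s1: center (0, 1/4), radius 1/10; s2: center (1/5, -1/20), radius 1/50; s3: center (1/4, -1/20), radius 1/70

The first expression reduces to s1: center (0, 1/4), radius 1/10; s2: center (1/5, -1/20), radius 1/50; s3: center (1/4, -1/20), radius 1/70
The second expression reduces to s1: center (0, 1/4), radius 1/10; s2: center (1/5, -1/20), radius 1/50; s3: center (1/4, -1/20), radius 1/70
Identical normal forms: equal.


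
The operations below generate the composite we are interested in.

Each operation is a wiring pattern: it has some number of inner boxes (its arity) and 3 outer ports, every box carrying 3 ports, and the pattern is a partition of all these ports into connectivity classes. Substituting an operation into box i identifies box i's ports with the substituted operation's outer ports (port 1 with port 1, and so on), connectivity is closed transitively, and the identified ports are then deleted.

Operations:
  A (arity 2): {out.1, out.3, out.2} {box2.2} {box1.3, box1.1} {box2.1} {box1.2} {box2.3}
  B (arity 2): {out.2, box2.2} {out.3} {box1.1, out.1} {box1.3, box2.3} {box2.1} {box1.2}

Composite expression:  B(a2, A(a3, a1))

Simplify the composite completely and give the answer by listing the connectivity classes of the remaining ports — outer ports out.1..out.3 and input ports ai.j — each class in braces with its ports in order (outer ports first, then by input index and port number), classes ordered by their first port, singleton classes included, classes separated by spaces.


Substituting into B glues patterns; closure does the rest.
the subtree at A composes to {out.1, out.2, out.3} {a1.1} {a1.2} {a1.3} {a3.1, a3.3} {a3.2} on (a3, a1); out.j = own outer ports
the subtree at B composes to {out.1, a2.1} {out.2, a2.3} {out.3} {a1.1} {a1.2} {a1.3} {a2.2} {a3.1, a3.3} {a3.2} on (a2, a3, a1); out.j = own outer ports

{out.1, a2.1} {out.2, a2.3} {out.3} {a1.1} {a1.2} {a1.3} {a2.2} {a3.1, a3.3} {a3.2}


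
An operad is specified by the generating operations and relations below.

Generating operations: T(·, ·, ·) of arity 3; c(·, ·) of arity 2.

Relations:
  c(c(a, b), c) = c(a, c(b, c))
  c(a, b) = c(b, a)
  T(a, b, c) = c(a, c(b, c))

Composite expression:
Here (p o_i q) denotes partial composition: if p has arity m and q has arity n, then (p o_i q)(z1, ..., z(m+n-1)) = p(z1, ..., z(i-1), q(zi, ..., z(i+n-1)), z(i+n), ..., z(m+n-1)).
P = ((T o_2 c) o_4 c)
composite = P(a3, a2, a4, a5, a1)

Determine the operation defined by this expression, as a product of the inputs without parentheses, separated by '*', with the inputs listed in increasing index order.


a1 * a2 * a3 * a4 * a5

Both nesting and order wash out for T; what remains is which a's occur.
c(a2, a4) spells out as a2 * a4
c(a5, a1) spells out as a5 * a1
T(a3, c(a2, a4), c(a5, a1)) spells out as a3 * a2 * a4 * a5 * a1
putting the inputs in ascending order: a1 * a2 * a3 * a4 * a5


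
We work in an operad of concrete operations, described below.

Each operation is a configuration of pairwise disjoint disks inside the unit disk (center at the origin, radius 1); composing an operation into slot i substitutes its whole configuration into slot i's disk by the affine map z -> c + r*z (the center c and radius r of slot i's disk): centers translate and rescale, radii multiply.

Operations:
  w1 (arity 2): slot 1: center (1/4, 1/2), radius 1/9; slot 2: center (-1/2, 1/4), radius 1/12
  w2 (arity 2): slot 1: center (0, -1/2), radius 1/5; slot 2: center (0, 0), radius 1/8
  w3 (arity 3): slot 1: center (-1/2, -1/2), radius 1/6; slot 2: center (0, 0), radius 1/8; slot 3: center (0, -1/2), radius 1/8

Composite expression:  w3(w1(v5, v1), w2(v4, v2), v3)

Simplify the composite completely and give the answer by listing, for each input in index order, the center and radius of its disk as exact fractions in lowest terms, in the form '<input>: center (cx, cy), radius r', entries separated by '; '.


v1: center (-7/12, -11/24), radius 1/72; v2: center (0, 0), radius 1/64; v3: center (0, -1/2), radius 1/8; v4: center (0, -1/16), radius 1/40; v5: center (-11/24, -5/12), radius 1/54

Affine substitution under w3: radii multiply and v-centers shift.
input v5: applying the 2 nested substitutions gives center (-11/24, -5/12), radius 1/54
input v1: applying the 2 nested substitutions gives center (-7/12, -11/24), radius 1/72
input v4: applying the 2 nested substitutions gives center (0, -1/16), radius 1/40
input v2: applying the 2 nested substitutions gives center (0, 0), radius 1/64
input v3: applying the 1 nested substitution gives center (0, -1/2), radius 1/8


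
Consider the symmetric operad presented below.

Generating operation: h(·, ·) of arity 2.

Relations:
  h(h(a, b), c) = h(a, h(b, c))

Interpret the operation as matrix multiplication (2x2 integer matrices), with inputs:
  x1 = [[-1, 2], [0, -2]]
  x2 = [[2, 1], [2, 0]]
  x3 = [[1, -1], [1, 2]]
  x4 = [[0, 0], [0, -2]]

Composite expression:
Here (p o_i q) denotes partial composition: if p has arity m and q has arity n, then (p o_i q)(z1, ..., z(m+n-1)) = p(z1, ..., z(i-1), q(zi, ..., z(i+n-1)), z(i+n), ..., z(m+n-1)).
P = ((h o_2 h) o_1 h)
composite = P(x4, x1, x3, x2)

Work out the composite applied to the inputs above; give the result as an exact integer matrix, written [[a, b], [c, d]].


h(x4, x1) = [[0, 0], [0, 4]]
h(x3, x2) = [[0, 1], [6, 1]]
h(h(x4, x1), h(x3, x2)) = [[0, 0], [24, 4]]

[[0, 0], [24, 4]]


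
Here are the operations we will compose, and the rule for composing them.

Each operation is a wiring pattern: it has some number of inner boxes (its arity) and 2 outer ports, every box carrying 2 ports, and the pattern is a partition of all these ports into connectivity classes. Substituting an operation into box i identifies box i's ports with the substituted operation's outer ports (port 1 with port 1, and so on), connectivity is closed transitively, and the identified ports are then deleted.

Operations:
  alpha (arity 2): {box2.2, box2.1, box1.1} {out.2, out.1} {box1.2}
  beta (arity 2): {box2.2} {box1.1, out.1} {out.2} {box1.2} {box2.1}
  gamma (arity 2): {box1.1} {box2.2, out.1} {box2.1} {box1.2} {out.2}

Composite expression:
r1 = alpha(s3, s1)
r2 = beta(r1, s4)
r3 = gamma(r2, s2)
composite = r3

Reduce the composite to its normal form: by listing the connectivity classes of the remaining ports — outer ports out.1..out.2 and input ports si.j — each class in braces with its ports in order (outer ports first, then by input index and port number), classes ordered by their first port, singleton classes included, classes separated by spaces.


{out.1, s2.2} {out.2} {s1.1, s1.2, s3.1} {s2.1} {s3.2} {s4.1} {s4.2}

Substituting into gamma glues patterns; closure does the rest.
composing alpha on (s3, s1), with out.j its own outer ports: {out.1, out.2} {s1.1, s1.2, s3.1} {s3.2}
composing beta on (s3, s1, s4), with out.j its own outer ports: {out.1} {out.2} {s1.1, s1.2, s3.1} {s3.2} {s4.1} {s4.2}
composing gamma on (s3, s1, s4, s2), with out.j its own outer ports: {out.1, s2.2} {out.2} {s1.1, s1.2, s3.1} {s2.1} {s3.2} {s4.1} {s4.2}
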